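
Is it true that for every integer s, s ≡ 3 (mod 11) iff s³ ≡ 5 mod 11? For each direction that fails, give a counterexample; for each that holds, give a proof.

The biconditional holds.

(⇒) Suppose s ≡ 3 (mod 11). Write s = 11j + 3. Then (11j + 3)³ = 1331j³ + 1089j² + 297j + 27 = 11(121j³ + 99j² + 27j + 2) + 5, so s³ ≡ 5 (mod 11).

(⇐) For the converse, argue contrapositively. If s ≢ 3 (mod 11), then s is congruent to one of 0, 1, 2, 4, 5, 6, 7, 8, 9, 10 modulo 11, and these give s³ ≡ 0, 1, 8, 9, 4, 7, 2, 6, 3, 10 respectively — never 5.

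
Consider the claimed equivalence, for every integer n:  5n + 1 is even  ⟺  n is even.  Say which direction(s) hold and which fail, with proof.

(⟹) This fails: n = 1 gives 5n + 1 = 6, which is even, but 1 is odd, not even.

(⟸) This also fails: n = 2 is even, but 5n + 1 = 11 is odd, not even.

Neither direction holds.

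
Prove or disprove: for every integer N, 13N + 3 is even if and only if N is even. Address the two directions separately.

(→) This fails: N = 5 gives 13N + 3 = 68, which is even, but 5 is odd, not even.

(←) This also fails: N = 0 is even, but 13N + 3 = 3 is odd, not even.

Both directions fail.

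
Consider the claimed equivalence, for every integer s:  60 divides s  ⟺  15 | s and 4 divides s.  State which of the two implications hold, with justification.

(⟹) If 60 ∣ s, write s = 60q. Since 60 = 4·15, s = 15·(4q), so 15 ∣ s; and since 60 = 15·4, s = 4·(15q), so 4 ∣ s.

(⟸) Suppose 15 ∣ s and 4 ∣ s. Any common multiple of 15 and 4 is a multiple of their lcm; here gcd(15, 4) = 1, so lcm(15, 4) = 15·4 = 60, so 60 ∣ s.

The biconditional holds.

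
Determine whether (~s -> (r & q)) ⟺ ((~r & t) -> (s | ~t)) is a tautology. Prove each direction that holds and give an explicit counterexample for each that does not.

The forward direction holds; the converse fails.

(→) Assume the antecedent. If s is true, (~r & t) -> (s | ~t) reduces to true regardless of the other variables. If s is false, the antecedent forces (t = F, s = F, q = T, r = T) or (t = T, s = F, q = T, r = T), and (~r & t) -> (s | ~t) holds there. Either way (~r & t) -> (s | ~t) holds.

(←) This fails. Under t = F, s = F, q = F, r = F, the left side is false but the right side is true.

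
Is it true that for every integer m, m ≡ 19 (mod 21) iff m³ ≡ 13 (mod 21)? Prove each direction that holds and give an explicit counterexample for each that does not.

(⇒) holds; (⇐) fails.

Forward direction. Suppose m ≡ 19 (mod 21). Write m = 21j + 19. Then (21j + 19)³ = 9261j³ + 25137j² + 22743j + 6859 = 21(441j³ + 1197j² + 1083j + 326) + 13, so m³ ≡ 13 (mod 21).

Converse. This fails: take m = 10. Then 10³ = 1000 ≡ 13 (mod 21), yet 10 ≡ 10 (mod 21), not 19.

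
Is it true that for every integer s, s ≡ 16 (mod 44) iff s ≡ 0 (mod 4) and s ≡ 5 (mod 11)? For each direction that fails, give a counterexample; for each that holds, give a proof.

Forward direction. Suppose s ≡ 16 (mod 44); write s = 44j + 16. Since 4 ∣ 44, reducing mod 4 gives s ≡ 16 ≡ 0 (mod 4); since 11 ∣ 44, reducing mod 11 gives s ≡ 16 ≡ 5 (mod 11).

Converse. If s ≡ 0 (mod 4) and s ≡ 5 (mod 11), then by the Chinese remainder theorem s ≡ 16 (mod 44). This is exactly s ≡ 16 (mod 44).

The biconditional holds.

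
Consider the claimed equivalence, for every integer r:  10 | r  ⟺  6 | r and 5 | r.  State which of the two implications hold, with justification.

(⇒) fails; (⇐) holds.

(⇐) Suppose 6 ∣ r and 5 ∣ r. Any common multiple of 6 and 5 is a multiple of their lcm; here gcd(6, 5) = 1, so lcm(6, 5) = 6·5 = 30, so 30 ∣ r. Since 10 ∣ 30, it follows that 10 ∣ r.

(⇒) This fails: take r = 10. Certainly 10 ∣ 10, but 6 ∤ 10.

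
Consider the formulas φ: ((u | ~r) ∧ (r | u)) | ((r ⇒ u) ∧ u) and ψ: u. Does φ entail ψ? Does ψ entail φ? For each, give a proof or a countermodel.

Both directions hold.

(→) Assume the antecedent. If u is true, u reduces to true regardless of the other variables. If u is false, the antecedent cannot hold. Either way u holds.

(←) Assume the antecedent. If u is true, the consequent reduces to true regardless of the other variables. If u is false, the antecedent cannot hold. Either way the consequent holds.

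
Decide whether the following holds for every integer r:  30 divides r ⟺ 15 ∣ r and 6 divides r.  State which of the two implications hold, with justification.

Forward direction. If 30 ∣ r, write r = 30q. Since 30 = 2·15, r = 15·(2q), so 15 ∣ r; and since 30 = 5·6, r = 6·(5q), so 6 ∣ r.

Converse. Suppose 15 ∣ r and 6 ∣ r. Any common multiple of 15 and 6 is a multiple of their lcm; here lcm(15, 6) = 15·6/gcd(15, 6) = 90/3 = 30, so 30 ∣ r.

Both directions hold; the statement is true.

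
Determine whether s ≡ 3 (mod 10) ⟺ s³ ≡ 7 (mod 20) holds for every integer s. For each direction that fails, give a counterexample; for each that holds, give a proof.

(⟸) The residues r modulo 20 with r³ ≡ 7 (mod 20) are exactly {3}, and each is ≡ 3 (mod 10).

(⟹) This fails: take s = 13. Then 13 ≡ 3 (mod 10), but 13³ = 2197 ≡ 17 (mod 20), not 7.

The forward direction fails; the converse holds.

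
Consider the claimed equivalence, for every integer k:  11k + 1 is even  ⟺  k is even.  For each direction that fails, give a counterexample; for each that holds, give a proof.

Neither implication holds.

(→) This fails: k = 5 gives 11k + 1 = 56, which is even, but 5 is odd, not even.

(←) This also fails: k = 0 is even, but 11k + 1 = 1 is odd, not even.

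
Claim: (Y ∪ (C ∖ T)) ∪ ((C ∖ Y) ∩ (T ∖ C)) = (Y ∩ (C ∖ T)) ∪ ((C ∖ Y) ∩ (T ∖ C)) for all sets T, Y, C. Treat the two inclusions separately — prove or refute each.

The sets are not equal: only the reverse inclusion holds.

(⟸) Let x ∈ (Y ∩ (C ∖ T)) ∪ ((C ∖ Y) ∩ (T ∖ C)). Then x ∈ Y ∩ C and x ∉ T, from which x ∈ (Y ∪ (C ∖ T)) ∪ ((C ∖ Y) ∩ (T ∖ C)).

(⟹) This inclusion fails. Take T = ∅, Y = {1}, C = ∅; then 1 ∈ (Y ∪ (C ∖ T)) ∪ ((C ∖ Y) ∩ (T ∖ C)) but 1 ∉ (Y ∩ (C ∖ T)) ∪ ((C ∖ Y) ∩ (T ∖ C)).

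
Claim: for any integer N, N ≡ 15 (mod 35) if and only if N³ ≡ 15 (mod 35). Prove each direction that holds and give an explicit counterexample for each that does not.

Forward direction. Suppose N ≡ 15 (mod 35). Write N = 35j + 15. Then (35j + 15)³ = 42875j³ + 55125j² + 23625j + 3375 = 35(1225j³ + 1575j² + 675j + 96) + 15, so N³ ≡ 15 (mod 35).

Converse. This fails: take N = 25. Then 25³ = 15625 ≡ 15 (mod 35), yet 25 ≡ 25 (mod 35), not 15.

The forward direction holds; the converse fails.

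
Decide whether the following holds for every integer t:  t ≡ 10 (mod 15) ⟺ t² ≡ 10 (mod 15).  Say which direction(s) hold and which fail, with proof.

Only the forward implication holds.

[⇐] This fails: take t = 5. Then 5² = 25 ≡ 10 (mod 15), yet 5 ≡ 5 (mod 15), not 10.

[⇒] Suppose t ≡ 10 (mod 15). Write t = 15j + 10. Then (15j + 10)² = 225j² + 300j + 100 = 15(15j² + 20j + 6) + 10, so t² ≡ 10 (mod 15).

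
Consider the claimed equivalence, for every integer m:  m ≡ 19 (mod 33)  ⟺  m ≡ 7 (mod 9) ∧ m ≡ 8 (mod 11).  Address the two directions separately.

[⇒] This fails: m = 19 gives 19 ≡ 19 (mod 33) but 19 ≡ 1 (mod 9), so the conjunction on the right does not hold.

[⇐] Conversely, if m ≡ 7 (mod 9) and m ≡ 8 (mod 11), then by the Chinese remainder theorem m ≡ 52 (mod 99). Since 52 ≡ 19 (mod 33) and 33 ∣ 99, we get m ≡ 19 (mod 33).

Not equivalent: only (⇐) holds.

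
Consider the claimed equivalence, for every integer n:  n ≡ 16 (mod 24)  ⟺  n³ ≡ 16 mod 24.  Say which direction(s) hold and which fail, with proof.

The forward direction holds; the converse fails.

Converse. This fails: take n = 4. Then 4³ = 64 ≡ 16 (mod 24), yet 4 ≡ 4 (mod 24), not 16.

Forward direction. Suppose n ≡ 16 (mod 24). Write n = 24j + 16. Then (24j + 16)³ = 13824j³ + 27648j² + 18432j + 4096 = 24(576j³ + 1152j² + 768j + 170) + 16, so n³ ≡ 16 (mod 24).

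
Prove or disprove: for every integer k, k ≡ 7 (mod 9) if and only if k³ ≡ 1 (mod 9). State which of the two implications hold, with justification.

Not equivalent: only (⇒) holds.

[⇒] Suppose k ≡ 7 (mod 9). Write k = 9j + 7. Then (9j + 7)³ = 729j³ + 1701j² + 1323j + 343 = 9(81j³ + 189j² + 147j + 38) + 1, so k³ ≡ 1 (mod 9).

[⇐] This fails: take k = 1. Then 1³ = 1 ≡ 1 (mod 9), yet 1 ≡ 1 (mod 9), not 7.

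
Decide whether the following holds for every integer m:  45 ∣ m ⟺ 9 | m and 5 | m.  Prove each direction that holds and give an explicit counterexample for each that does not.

Forward direction. If 45 ∣ m, write m = 45q. Since 45 = 5·9, m = 9·(5q), so 9 ∣ m; and since 45 = 9·5, m = 5·(9q), so 5 ∣ m.

Converse. Suppose 9 ∣ m and 5 ∣ m. Any common multiple of 9 and 5 is a multiple of their lcm; here gcd(9, 5) = 1, so lcm(9, 5) = 9·5 = 45, so 45 ∣ m.

The biconditional holds.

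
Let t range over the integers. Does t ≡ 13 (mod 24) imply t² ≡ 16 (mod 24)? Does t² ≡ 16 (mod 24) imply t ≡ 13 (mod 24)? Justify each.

(→) This fails: take t = 13. Then 13 ≡ 13 (mod 24), but 13² = 169 ≡ 1 (mod 24), not 16.

(←) This fails: take t = 4. Then 4² = 16 ≡ 16 (mod 24), yet 4 ≡ 4 (mod 24), not 13.

Both directions fail.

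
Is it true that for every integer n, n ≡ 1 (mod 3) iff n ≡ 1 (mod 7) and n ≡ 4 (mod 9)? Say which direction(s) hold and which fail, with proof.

Only the reverse direction holds.

(⇒) This fails: n = 1 gives 1 ≡ 1 (mod 3) but 1 ≡ 1 (mod 9), so the conjunction on the right does not hold.

(⇐) Conversely, if n ≡ 1 (mod 7) and n ≡ 4 (mod 9), then by the Chinese remainder theorem n ≡ 22 (mod 63). Since 22 ≡ 1 (mod 3) and 3 ∣ 63, we get n ≡ 1 (mod 3).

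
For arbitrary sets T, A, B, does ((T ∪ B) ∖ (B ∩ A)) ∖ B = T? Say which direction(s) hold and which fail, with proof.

(⊆) holds; (⊇) fails.

Forward inclusion. Let x ∈ ((T ∪ B) ∖ (B ∩ A)) ∖ B. Then either x ∈ T and x ∉ A, B; or x ∈ T ∩ A and x ∉ B. In each case x ∈ T, so ((T ∪ B) ∖ (B ∩ A)) ∖ B ⊆ T.

Reverse inclusion. This inclusion fails. Take T = {1}, A = ∅, B = {1}; then 1 ∈ T but 1 ∉ ((T ∪ B) ∖ (B ∩ A)) ∖ B.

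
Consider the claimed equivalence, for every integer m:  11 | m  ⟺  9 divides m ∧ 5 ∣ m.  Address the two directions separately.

Forward direction. This fails: take m = 11. Certainly 11 ∣ 11, but 9 ∤ 11.

Converse. This fails: take m = 45. Both 9 ∣ 45 and 5 ∣ 45, yet 45 is not a multiple of 11 (since 45 = 4·11 + 1), so 11 ∤ 45.

Neither implication holds.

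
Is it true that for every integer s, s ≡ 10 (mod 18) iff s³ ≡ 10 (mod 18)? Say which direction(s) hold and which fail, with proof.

Forward direction. Suppose s ≡ 10 (mod 18). Write s = 18j + 10. Then (18j + 10)³ = 5832j³ + 9720j² + 5400j + 1000 = 18(324j³ + 540j² + 300j + 55) + 10, so s³ ≡ 10 (mod 18).

Converse. This fails: take s = 4. Then 4³ = 64 ≡ 10 (mod 18), yet 4 ≡ 4 (mod 18), not 10.

Only the forward direction holds.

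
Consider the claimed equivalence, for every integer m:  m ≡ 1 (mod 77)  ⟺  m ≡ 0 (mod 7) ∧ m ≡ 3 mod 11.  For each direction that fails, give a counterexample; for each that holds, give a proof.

(⇒) fails and (⇐) fails.

(⇒) This fails: m = 1 gives 1 ≡ 1 (mod 77) but 1 ≡ 1 (mod 7), so the conjunction on the right does not hold.

(⇐) This fails: m = 14 satisfies both congruences on the right (14 ≡ 0 mod 7 and 14 ≡ 3 mod 11) yet 14 ≡ 14 (mod 77), not 1.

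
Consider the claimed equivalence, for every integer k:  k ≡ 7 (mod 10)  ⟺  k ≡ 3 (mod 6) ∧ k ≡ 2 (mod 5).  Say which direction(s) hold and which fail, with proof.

Only the reverse direction holds.

(←) If k ≡ 3 (mod 6) and k ≡ 2 (mod 5), then by the Chinese remainder theorem k ≡ 27 (mod 30). Since 27 ≡ 7 (mod 10) and 10 ∣ 30, we get k ≡ 7 (mod 10).

(→) This fails: k = 17 gives 17 ≡ 7 (mod 10) but 17 ≡ 5 (mod 6), so the conjunction on the right does not hold.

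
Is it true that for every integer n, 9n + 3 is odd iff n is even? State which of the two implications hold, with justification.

(⇐) Suppose n is even; write n = 2j. Then 9n + 3 = 9·(2j) + 3 = 2·9j + 3, which is odd.

(⇒) Suppose 9n + 3 is odd. Since 9 is odd, 9n and n have the same parity, so 9n + 3 ≡ n + 3 (mod 2). As 3 is odd, 9n + 3 is odd exactly when n is even. Thus n is even.

Both implications hold.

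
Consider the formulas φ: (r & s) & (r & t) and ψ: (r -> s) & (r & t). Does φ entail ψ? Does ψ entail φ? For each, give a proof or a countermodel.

(→) Assume the antecedent. If t is true, the antecedent forces (t = T, r = T, s = T), and (r -> s) & (r & t) holds there. If t is false, the antecedent cannot hold. Either way (r -> s) & (r & t) holds.

(←) Assume the antecedent. If t is true, the antecedent forces (t = T, r = T, s = T), and (r & s) & (r & t) holds there. If t is false, the antecedent cannot hold. Either way (r & s) & (r & t) holds.

The biconditional holds.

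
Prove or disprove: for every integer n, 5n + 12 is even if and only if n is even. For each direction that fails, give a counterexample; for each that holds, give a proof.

Both directions hold.

[⇒] Suppose 5n + 12 is even. Since 5 is odd, 5n and n have the same parity, so 5n + 12 ≡ n + 12 (mod 2). As 12 is even, 5n + 12 is even exactly when n is even. Thus n is even.

[⇐] Conversely, suppose n is even; write n = 2j. Then 5n + 12 = 5·(2j) + 12 = 2·5j + 12, which is even.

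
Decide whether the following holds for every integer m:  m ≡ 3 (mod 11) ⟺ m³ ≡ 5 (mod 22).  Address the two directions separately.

(⇒) This fails: take m = 14. Then 14 ≡ 3 (mod 11), but 14³ = 2744 ≡ 16 (mod 22), not 5.

(⇐) Conversely, the residues r modulo 22 with r³ ≡ 5 (mod 22) are exactly {3}, and each is ≡ 3 (mod 11).

The forward direction fails; the converse holds.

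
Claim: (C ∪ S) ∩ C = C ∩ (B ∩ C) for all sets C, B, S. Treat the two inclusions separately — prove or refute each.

Only the reverse inclusion holds.

(⊇) Let x ∈ C ∩ (B ∩ C). Then either x ∈ C ∩ B and x ∉ S; or x ∈ C ∩ B ∩ S. In each case x ∈ (C ∪ S) ∩ C, so C ∩ (B ∩ C) ⊆ (C ∪ S) ∩ C.

(⊆) This inclusion fails. Take C = {1}, B = ∅, S = ∅; then 1 ∈ (C ∪ S) ∩ C but 1 ∉ C ∩ (B ∩ C).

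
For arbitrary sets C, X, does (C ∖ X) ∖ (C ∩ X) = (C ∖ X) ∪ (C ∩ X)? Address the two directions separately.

Only the forward inclusion holds.

(⟹) Let x ∈ (C ∖ X) ∖ (C ∩ X). Then x ∈ C and x ∉ X, from which x ∈ (C ∖ X) ∪ (C ∩ X).

(⟸) This inclusion fails. Take C = {1}, X = {1}; then 1 ∈ (C ∖ X) ∪ (C ∩ X) but 1 ∉ (C ∖ X) ∖ (C ∩ X).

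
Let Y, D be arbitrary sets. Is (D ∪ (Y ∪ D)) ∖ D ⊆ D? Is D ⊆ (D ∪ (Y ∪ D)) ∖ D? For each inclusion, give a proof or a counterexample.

(⟹) This inclusion fails. Take Y = {1}, D = ∅; then 1 ∈ (D ∪ (Y ∪ D)) ∖ D but 1 ∉ D.

(⟸) This inclusion fails. Take Y = ∅, D = {1}; then 1 ∈ D but 1 ∉ (D ∪ (Y ∪ D)) ∖ D.

(⊆) fails and (⊇) fails.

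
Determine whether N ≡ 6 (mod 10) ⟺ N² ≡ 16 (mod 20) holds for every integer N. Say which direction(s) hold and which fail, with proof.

(⇒) holds; (⇐) fails.

(⇒) Suppose N ≡ 6 (mod 10). Working modulo 20, N ∈ {6, 16}; for each such r, r² ≡ 16 (mod 20).

(⇐) This fails: take N = 4. Then 4² = 16 ≡ 16 (mod 20), yet 4 ≡ 4 (mod 10), not 6.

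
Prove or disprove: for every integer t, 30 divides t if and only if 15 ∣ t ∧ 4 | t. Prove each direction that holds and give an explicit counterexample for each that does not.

Only the converse holds.

Forward direction. This fails: take t = 30. Certainly 30 ∣ 30, but 4 ∤ 30.

Converse. Suppose 15 ∣ t and 4 ∣ t. Any common multiple of 15 and 4 is a multiple of their lcm; here gcd(15, 4) = 1, so lcm(15, 4) = 15·4 = 60, so 60 ∣ t. Since 30 ∣ 60, it follows that 30 ∣ t.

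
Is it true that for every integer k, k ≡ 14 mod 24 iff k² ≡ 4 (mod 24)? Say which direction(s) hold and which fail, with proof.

(⇒) Suppose k ≡ 14 mod 24. Write k = 24j + 14. Then (24j + 14)² = 576j² + 672j + 196 = 24(24j² + 28j + 8) + 4, so k² ≡ 4 (mod 24).

(⇐) This fails: take k = 2. Then 2² = 4 ≡ 4 (mod 24), yet 2 ≡ 2 (mod 24), not 14.

The forward direction holds; the converse fails.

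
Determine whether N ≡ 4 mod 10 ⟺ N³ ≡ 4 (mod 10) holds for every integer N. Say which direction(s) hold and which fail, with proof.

(⇒) Suppose N ≡ 4 mod 10. Write N = 10j + 4. Then (10j + 4)³ = 1000j³ + 1200j² + 480j + 64 = 10(100j³ + 120j² + 48j + 6) + 4, so N³ ≡ 4 (mod 10).

(⇐) Conversely, suppose N³ ≡ 4 (mod 10). The only residue r in {0, …, 9} with r³ ≡ 4 (mod 10) is r = 4, so N ≡ 4 (mod 10).

The biconditional holds.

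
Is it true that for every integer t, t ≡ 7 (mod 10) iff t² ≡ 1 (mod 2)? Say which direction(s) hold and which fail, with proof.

Only the forward implication holds.

(→) Suppose t ≡ 7 (mod 10). Then t² ≡ 7² = 49 (mod 10), and since 2 ∣ 10, also t² ≡ 1 (mod 2).

(←) This fails: take t = 1. Then 1² = 1 ≡ 1 (mod 2), yet 1 ≡ 1 (mod 10), not 7.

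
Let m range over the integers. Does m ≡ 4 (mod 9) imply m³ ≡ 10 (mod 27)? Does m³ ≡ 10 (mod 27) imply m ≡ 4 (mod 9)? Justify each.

The biconditional holds.

(⇒) Suppose m ≡ 4 (mod 9). Working modulo 27, m ∈ {4, 13, 22}; for each such r, r³ ≡ 10 (mod 27).

(⇐) Conversely, the residues r modulo 27 with r³ ≡ 10 (mod 27) are exactly {4, 13, 22}, and each is ≡ 4 (mod 9).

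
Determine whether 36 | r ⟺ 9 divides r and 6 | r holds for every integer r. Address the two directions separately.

Only the forward direction holds.

(→) If 36 ∣ r, write r = 36q. Since 36 = 4·9, r = 9·(4q), so 9 ∣ r; and since 36 = 6·6, r = 6·(6q), so 6 ∣ r.

(←) This fails: take r = 18. Both 9 ∣ 18 and 6 ∣ 18, yet 18 is not a multiple of 36 (since 18 = 0·36 + 18), so 36 ∤ 18.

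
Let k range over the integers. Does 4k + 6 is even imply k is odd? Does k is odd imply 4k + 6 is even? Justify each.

(⟹) This fails: take k = 6. Then 4k + 6 = 30, which is even, yet k = 6 is even, not odd.

(⟸) Suppose k is odd. Since 4 is even, 4k is even for every k, so 4k + 6 has the same parity as 6, which is even. Hence 4k + 6 is even.

The forward direction fails; the converse holds.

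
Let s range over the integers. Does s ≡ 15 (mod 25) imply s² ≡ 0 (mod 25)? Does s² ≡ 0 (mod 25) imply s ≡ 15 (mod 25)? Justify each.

Not equivalent: only (⇒) holds.

[⇒] Suppose s ≡ 15 (mod 25). Write s = 25j + 15. Then (25j + 15)² = 625j² + 750j + 225 = 25(25j² + 30j + 9) + 0, so s² ≡ 0 (mod 25).

[⇐] This fails: take s = 0. Then 0² = 0 ≡ 0 (mod 25), yet 0 ≡ 0 (mod 25), not 15.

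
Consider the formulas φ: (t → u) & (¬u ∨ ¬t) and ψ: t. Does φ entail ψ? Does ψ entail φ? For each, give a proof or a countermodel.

Forward direction. This fails. Under t = F, u = F, the left side is true but the right side is false.

Converse. This fails. Under t = T, u = F, the left side is false but the right side is true.

Both directions fail.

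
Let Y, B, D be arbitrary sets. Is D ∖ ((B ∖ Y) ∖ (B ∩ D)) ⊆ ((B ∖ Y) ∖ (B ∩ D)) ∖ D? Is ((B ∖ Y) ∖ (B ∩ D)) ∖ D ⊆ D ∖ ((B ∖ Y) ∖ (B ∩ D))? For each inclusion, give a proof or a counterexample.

(⟹) This inclusion fails. Take Y = ∅, B = ∅, D = {1}; then 1 ∈ D ∖ ((B ∖ Y) ∖ (B ∩ D)) but 1 ∉ ((B ∖ Y) ∖ (B ∩ D)) ∖ D.

(⟸) This inclusion fails. Take Y = ∅, B = {1}, D = ∅; then 1 ∈ ((B ∖ Y) ∖ (B ∩ D)) ∖ D but 1 ∉ D ∖ ((B ∖ Y) ∖ (B ∩ D)).

Both inclusions fail.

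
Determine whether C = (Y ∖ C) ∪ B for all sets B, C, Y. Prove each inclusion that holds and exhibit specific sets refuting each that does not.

(⟹) This inclusion fails. Take B = ∅, C = {1}, Y = ∅; then 1 ∈ C but 1 ∉ (Y ∖ C) ∪ B.

(⟸) This inclusion fails. Take B = {1}, C = ∅, Y = ∅; then 1 ∈ (Y ∖ C) ∪ B but 1 ∉ C.

(⊆) fails and (⊇) fails.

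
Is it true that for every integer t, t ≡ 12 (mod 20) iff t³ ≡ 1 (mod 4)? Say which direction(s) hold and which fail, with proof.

(⇒) fails and (⇐) fails.

(⟹) This fails: take t = 12. Then 12 ≡ 12 (mod 20), but 12³ = 1728 ≡ 0 (mod 4), not 1.

(⟸) This fails: take t = 1. Then 1³ = 1 ≡ 1 (mod 4), yet 1 ≡ 1 (mod 20), not 12.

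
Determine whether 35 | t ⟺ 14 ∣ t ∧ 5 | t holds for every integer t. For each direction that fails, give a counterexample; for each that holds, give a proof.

Not equivalent: only (⇐) holds.

Forward direction. This fails: take t = 35. Certainly 35 ∣ 35, but 14 ∤ 35.

Converse. Suppose 14 ∣ t and 5 ∣ t. Any common multiple of 14 and 5 is a multiple of their lcm; here gcd(14, 5) = 1, so lcm(14, 5) = 14·5 = 70, so 70 ∣ t. Since 35 ∣ 70, it follows that 35 ∣ t.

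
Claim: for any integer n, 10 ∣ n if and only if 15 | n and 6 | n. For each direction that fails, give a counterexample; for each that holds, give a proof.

(⇒) fails; (⇐) holds.

(⟹) This fails: take n = 10. Certainly 10 ∣ 10, but 15 ∤ 10.

(⟸) Suppose 15 ∣ n and 6 ∣ n. Any common multiple of 15 and 6 is a multiple of their lcm; here lcm(15, 6) = 15·6/gcd(15, 6) = 90/3 = 30, so 30 ∣ n. Since 10 ∣ 30, it follows that 10 ∣ n.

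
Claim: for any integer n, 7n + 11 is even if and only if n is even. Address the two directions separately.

(⟹) This fails: n = 1 gives 7n + 11 = 18, which is even, but 1 is odd, not even.

(⟸) This also fails: n = 0 is even, but 7n + 11 = 11 is odd, not even.

Neither direction holds.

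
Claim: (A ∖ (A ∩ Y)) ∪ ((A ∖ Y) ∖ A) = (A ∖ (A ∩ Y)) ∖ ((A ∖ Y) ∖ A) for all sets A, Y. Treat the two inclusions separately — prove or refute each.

(⟸) Let x ∈ (A ∖ (A ∩ Y)) ∖ ((A ∖ Y) ∖ A). Then x ∈ A and x ∉ Y, from which x ∈ (A ∖ (A ∩ Y)) ∪ ((A ∖ Y) ∖ A).

(⟹) Let x ∈ (A ∖ (A ∩ Y)) ∪ ((A ∖ Y) ∖ A). Then x ∈ A and x ∉ Y, from which x ∈ (A ∖ (A ∩ Y)) ∖ ((A ∖ Y) ∖ A).

Both inclusions hold.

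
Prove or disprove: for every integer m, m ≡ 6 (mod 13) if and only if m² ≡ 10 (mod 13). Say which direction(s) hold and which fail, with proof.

(→) Suppose m ≡ 6 (mod 13). Write m = 13j + 6. Then (13j + 6)² = 169j² + 156j + 36 = 13(13j² + 12j + 2) + 10, so m² ≡ 10 (mod 13).

(←) This fails: take m = 7. Then 7² = 49 ≡ 10 (mod 13), yet 7 ≡ 7 (mod 13), not 6.

Only the forward direction holds.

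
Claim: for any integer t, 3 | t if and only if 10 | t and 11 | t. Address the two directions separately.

(→) This fails: take t = 3. Certainly 3 ∣ 3, but 10 ∤ 3.

(←) This fails: take t = 110. Both 10 ∣ 110 and 11 ∣ 110, yet 110 is not a multiple of 3 (since 110 = 36·3 + 2), so 3 ∤ 110.

Neither implication holds.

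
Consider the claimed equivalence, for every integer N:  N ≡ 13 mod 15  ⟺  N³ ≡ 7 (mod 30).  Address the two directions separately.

Only the converse holds.

(⇒) This fails: take N = 28. Then 28 ≡ 13 (mod 15), but 28³ = 21952 ≡ 22 (mod 30), not 7.

(⇐) Conversely, the residues r modulo 30 with r³ ≡ 7 (mod 30) are exactly {13}, and each is ≡ 13 (mod 15).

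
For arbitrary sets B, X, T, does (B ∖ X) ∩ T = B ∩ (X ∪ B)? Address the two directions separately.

Forward inclusion. Let x ∈ (B ∖ X) ∩ T. Then x ∈ B ∩ T and x ∉ X, from which x ∈ B ∩ (X ∪ B).

Reverse inclusion. This inclusion fails. Take B = {1}, X = ∅, T = ∅; then 1 ∈ B ∩ (X ∪ B) but 1 ∉ (B ∖ X) ∩ T.

(⊆) holds; (⊇) fails.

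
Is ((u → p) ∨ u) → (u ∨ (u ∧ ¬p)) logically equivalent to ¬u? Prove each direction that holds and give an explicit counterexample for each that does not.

(→) This fails. Under p = F, u = T, the left side is true but the right side is false.

(←) This fails. Under p = F, u = F, the left side is false but the right side is true.

Neither direction holds.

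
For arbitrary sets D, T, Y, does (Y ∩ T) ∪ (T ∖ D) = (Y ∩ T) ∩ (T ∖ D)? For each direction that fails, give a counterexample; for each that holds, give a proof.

(⊆) fails; (⊇) holds.

(⊆) This inclusion fails. Take D = ∅, T = {1}, Y = ∅; then 1 ∈ (Y ∩ T) ∪ (T ∖ D) but 1 ∉ (Y ∩ T) ∩ (T ∖ D).

(⊇) Let x ∈ (Y ∩ T) ∩ (T ∖ D). Then x ∈ T ∩ Y and x ∉ D, from which x ∈ (Y ∩ T) ∪ (T ∖ D).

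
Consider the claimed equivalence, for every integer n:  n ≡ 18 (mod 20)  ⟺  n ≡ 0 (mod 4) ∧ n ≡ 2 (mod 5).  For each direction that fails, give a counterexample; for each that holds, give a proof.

Neither implication holds.

(⟹) This fails: n = 18 gives 18 ≡ 18 (mod 20) but 18 ≡ 2 (mod 4), so the conjunction on the right does not hold.

(⟸) This fails: n = 12 satisfies both congruences on the right (12 ≡ 0 mod 4 and 12 ≡ 2 mod 5) yet 12 ≡ 12 (mod 20), not 18.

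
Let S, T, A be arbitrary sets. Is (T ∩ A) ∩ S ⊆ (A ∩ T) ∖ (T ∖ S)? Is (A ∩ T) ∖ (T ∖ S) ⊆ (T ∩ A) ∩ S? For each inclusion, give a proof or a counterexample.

(⟸) Let x ∈ (A ∩ T) ∖ (T ∖ S). Then x ∈ S ∩ T ∩ A, from which x ∈ (T ∩ A) ∩ S.

(⟹) Let x ∈ (T ∩ A) ∩ S. Then x ∈ S ∩ T ∩ A, from which x ∈ (A ∩ T) ∖ (T ∖ S).

Both inclusions hold; the sets are equal.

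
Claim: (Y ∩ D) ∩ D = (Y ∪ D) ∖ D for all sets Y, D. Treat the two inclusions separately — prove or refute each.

Forward inclusion. This inclusion fails. Take Y = {1}, D = {1}; then 1 ∈ (Y ∩ D) ∩ D but 1 ∉ (Y ∪ D) ∖ D.

Reverse inclusion. This inclusion fails. Take Y = {1}, D = ∅; then 1 ∈ (Y ∪ D) ∖ D but 1 ∉ (Y ∩ D) ∩ D.

Both inclusions fail.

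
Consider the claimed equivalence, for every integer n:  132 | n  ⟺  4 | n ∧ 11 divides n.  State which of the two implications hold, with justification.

Not equivalent: only (⇒) holds.

(→) If 132 ∣ n, write n = 132q. Since 132 = 33·4, n = 4·(33q), so 4 ∣ n; and since 132 = 12·11, n = 11·(12q), so 11 ∣ n.

(←) This fails: take n = 44. Both 4 ∣ 44 and 11 ∣ 44, yet 44 is not a multiple of 132 (since 44 = 0·132 + 44), so 132 ∤ 44.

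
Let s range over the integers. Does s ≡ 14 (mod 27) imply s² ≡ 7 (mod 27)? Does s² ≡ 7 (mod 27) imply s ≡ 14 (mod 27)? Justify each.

Forward direction. Suppose s ≡ 14 (mod 27). Write s = 27j + 14. Then (27j + 14)² = 729j² + 756j + 196 = 27(27j² + 28j + 7) + 7, so s² ≡ 7 (mod 27).

Converse. This fails: take s = 13. Then 13² = 169 ≡ 7 (mod 27), yet 13 ≡ 13 (mod 27), not 14.

The forward direction holds; the converse fails.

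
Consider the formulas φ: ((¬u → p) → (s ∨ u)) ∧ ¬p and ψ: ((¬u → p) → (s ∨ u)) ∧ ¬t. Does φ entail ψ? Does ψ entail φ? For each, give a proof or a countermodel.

(⇒) fails and (⇐) fails.

(→) This fails. Under u = F, s = F, p = F, t = T, the left side is true but the right side is false.

(←) This fails. Under u = T, s = F, p = T, t = F, the left side is false but the right side is true.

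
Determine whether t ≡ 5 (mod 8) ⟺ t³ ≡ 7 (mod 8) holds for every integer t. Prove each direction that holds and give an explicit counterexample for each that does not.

(⇒) This fails: take t = 5. Then 5 ≡ 5 (mod 8), but 5³ = 125 ≡ 5 (mod 8), not 7.

(⇐) This fails: take t = 7. Then 7³ = 343 ≡ 7 (mod 8), yet 7 ≡ 7 (mod 8), not 5.

(⇒) fails and (⇐) fails.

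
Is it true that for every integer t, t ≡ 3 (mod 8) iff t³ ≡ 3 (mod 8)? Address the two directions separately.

Both implications hold.

(←) Suppose t³ ≡ 3 (mod 8). The only residue r in {0, …, 7} with r³ ≡ 3 (mod 8) is r = 3, so t ≡ 3 (mod 8).

(→) Suppose t ≡ 3 (mod 8). Write t = 8j + 3. Then (8j + 3)³ = 512j³ + 576j² + 216j + 27 = 8(64j³ + 72j² + 27j + 3) + 3, so t³ ≡ 3 (mod 8).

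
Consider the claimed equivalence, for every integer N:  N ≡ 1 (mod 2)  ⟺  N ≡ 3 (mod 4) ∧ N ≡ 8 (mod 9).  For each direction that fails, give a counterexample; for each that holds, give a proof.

[⇐] If N ≡ 3 (mod 4) and N ≡ 8 (mod 9), then by the Chinese remainder theorem N ≡ 35 (mod 36). Since 35 ≡ 1 (mod 2) and 2 ∣ 36, we get N ≡ 1 (mod 2).

[⇒] This fails: N = 1 gives 1 ≡ 1 (mod 2) but 1 ≡ 1 (mod 4), so the conjunction on the right does not hold.

The forward direction fails; the converse holds.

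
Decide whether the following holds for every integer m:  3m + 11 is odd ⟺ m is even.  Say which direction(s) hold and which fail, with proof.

Forward direction. Suppose 3m + 11 is odd. Since 3 is odd, 3m and m have the same parity, so 3m + 11 ≡ m + 11 (mod 2). As 11 is odd, 3m + 11 is odd exactly when m is even. Thus m is even.

Converse. Suppose m is even; write m = 2j. Then 3m + 11 = 3·(2j) + 11 = 2·3j + 11, which is odd.

Equivalent; both directions hold.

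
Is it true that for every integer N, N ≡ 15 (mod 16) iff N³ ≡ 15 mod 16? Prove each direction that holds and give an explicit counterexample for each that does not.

Equivalent; both directions hold.

Forward direction. Suppose N ≡ 15 (mod 16). Write N = 16j + 15. Then (16j + 15)³ = 4096j³ + 11520j² + 10800j + 3375 = 16(256j³ + 720j² + 675j + 210) + 15, so N³ ≡ 15 (mod 16).

Converse. Suppose N³ ≡ 15 (mod 16). The only residue r in {0, …, 15} with r³ ≡ 15 (mod 16) is r = 15, so N ≡ 15 (mod 16).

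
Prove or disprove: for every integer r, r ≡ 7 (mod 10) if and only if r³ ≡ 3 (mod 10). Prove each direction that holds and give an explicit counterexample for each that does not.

(⇒) Suppose r ≡ 7 (mod 10). Write r = 10j + 7. Then (10j + 7)³ = 1000j³ + 2100j² + 1470j + 343 = 10(100j³ + 210j² + 147j + 34) + 3, so r³ ≡ 3 (mod 10).

(⇐) For the converse, argue contrapositively. If r ≢ 7 (mod 10), then r is congruent to one of 0, 1, 2, 3, 4, 5, 6, 8, 9 modulo 10, and these give r³ ≡ 0, 1, 8, 7, 4, 5, 6, 2, 9 respectively — never 3.

Both directions hold.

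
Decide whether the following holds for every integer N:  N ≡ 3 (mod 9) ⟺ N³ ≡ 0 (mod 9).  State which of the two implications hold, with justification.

Only the forward direction holds.

[⇐] This fails: take N = 0. Then 0³ = 0 ≡ 0 (mod 9), yet 0 ≡ 0 (mod 9), not 3.

[⇒] Suppose N ≡ 3 (mod 9). Write N = 9j + 3. Then (9j + 3)³ = 729j³ + 729j² + 243j + 27 = 9(81j³ + 81j² + 27j + 3) + 0, so N³ ≡ 0 (mod 9).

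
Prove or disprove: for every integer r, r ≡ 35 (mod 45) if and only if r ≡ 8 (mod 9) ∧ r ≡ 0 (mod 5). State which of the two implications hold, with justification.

(⟹) Suppose r ≡ 35 (mod 45); write r = 45j + 35. Since 9 ∣ 45, reducing mod 9 gives r ≡ 35 ≡ 8 (mod 9); since 5 ∣ 45, reducing mod 5 gives r ≡ 35 ≡ 0 (mod 5).

(⟸) Conversely, if r ≡ 8 (mod 9) and r ≡ 0 (mod 5), then by the Chinese remainder theorem r ≡ 35 (mod 45). This is exactly r ≡ 35 (mod 45).

Both directions hold; the statement is true.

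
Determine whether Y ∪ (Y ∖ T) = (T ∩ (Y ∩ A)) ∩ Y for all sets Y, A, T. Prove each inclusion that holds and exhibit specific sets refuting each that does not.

Only the reverse inclusion holds.

Forward inclusion. This inclusion fails. Take Y = {1}, A = ∅, T = ∅; then 1 ∈ Y ∪ (Y ∖ T) but 1 ∉ (T ∩ (Y ∩ A)) ∩ Y.

Reverse inclusion. Let x ∈ (T ∩ (Y ∩ A)) ∩ Y. Then x ∈ Y ∩ A ∩ T, from which x ∈ Y ∪ (Y ∖ T).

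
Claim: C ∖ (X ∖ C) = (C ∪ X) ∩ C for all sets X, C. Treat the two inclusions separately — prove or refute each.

(⟹) Let x ∈ C ∖ (X ∖ C). Then either x ∈ C and x ∉ X; or x ∈ X ∩ C. In each case x ∈ (C ∪ X) ∩ C, so C ∖ (X ∖ C) ⊆ (C ∪ X) ∩ C.

(⟸) Let x ∈ (C ∪ X) ∩ C. Then either x ∈ C and x ∉ X; or x ∈ X ∩ C. In each case x ∈ C ∖ (X ∖ C), so (C ∪ X) ∩ C ⊆ C ∖ (X ∖ C).

The two sets are equal.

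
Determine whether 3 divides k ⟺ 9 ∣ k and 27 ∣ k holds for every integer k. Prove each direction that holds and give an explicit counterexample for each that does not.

Only the converse holds.

(→) This fails: take k = 3. Certainly 3 ∣ 3, but 9 ∤ 3.

(←) Suppose 9 ∣ k and 27 ∣ k. Any common multiple of 9 and 27 is a multiple of their lcm; here lcm(9, 27) = 9·27/gcd(9, 27) = 243/9 = 27, so 27 ∣ k. Since 3 ∣ 27, it follows that 3 ∣ k.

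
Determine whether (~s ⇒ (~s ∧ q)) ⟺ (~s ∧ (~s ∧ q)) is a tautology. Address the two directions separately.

(→) This fails. Under s = T, q = F, the left side is true but the right side is false.

(←) Assume the antecedent. If s is true, the antecedent cannot hold. If s is false, the antecedent forces (s = F, q = T), and ~s ⇒ (~s ∧ q) holds there. Either way ~s ⇒ (~s ∧ q) holds.

Only the converse holds.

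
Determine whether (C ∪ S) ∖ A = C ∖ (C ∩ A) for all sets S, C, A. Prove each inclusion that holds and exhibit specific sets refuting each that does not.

(⊆) fails; (⊇) holds.

(⊇) Let x ∈ C ∖ (C ∩ A). Then either x ∈ C and x ∉ S, A; or x ∈ S ∩ C and x ∉ A. In each case x ∈ (C ∪ S) ∖ A, so C ∖ (C ∩ A) ⊆ (C ∪ S) ∖ A.

(⊆) This inclusion fails. Take S = {1}, C = ∅, A = ∅; then 1 ∈ (C ∪ S) ∖ A but 1 ∉ C ∖ (C ∩ A).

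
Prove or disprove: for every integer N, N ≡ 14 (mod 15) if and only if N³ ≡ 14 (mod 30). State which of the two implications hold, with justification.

Not equivalent: only (⇐) holds.

(→) This fails: take N = 29. Then 29 ≡ 14 (mod 15), but 29³ = 24389 ≡ 29 (mod 30), not 14.

(←) Conversely, the residues r modulo 30 with r³ ≡ 14 (mod 30) are exactly {14}, and each is ≡ 14 (mod 15).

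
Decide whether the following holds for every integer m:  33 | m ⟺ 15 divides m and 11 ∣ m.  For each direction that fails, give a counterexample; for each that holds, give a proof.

(→) This fails: take m = 33. Certainly 33 ∣ 33, but 15 ∤ 33.

(←) Suppose 15 ∣ m and 11 ∣ m. Any common multiple of 15 and 11 is a multiple of their lcm; here gcd(15, 11) = 1, so lcm(15, 11) = 15·11 = 165, so 165 ∣ m. Since 33 ∣ 165, it follows that 33 ∣ m.

Not equivalent: only (⇐) holds.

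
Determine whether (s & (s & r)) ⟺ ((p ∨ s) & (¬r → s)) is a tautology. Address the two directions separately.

Not equivalent: only (⇒) holds.

(⇒) Assume the antecedent. If s is true, (p ∨ s) & (¬r → s) reduces to true regardless of the other variables. If s is false, the antecedent cannot hold. Either way (p ∨ s) & (¬r → s) holds.

(⇐) This fails. Under s = T, p = F, r = F, the left side is false but the right side is true.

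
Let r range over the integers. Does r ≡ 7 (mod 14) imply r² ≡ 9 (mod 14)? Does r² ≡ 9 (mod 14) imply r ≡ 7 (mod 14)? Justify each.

(⟹) This fails: take r = 7. Then 7 ≡ 7 (mod 14), but 7² = 49 ≡ 7 (mod 14), not 9.

(⟸) This fails: take r = 3. Then 3² = 9 ≡ 9 (mod 14), yet 3 ≡ 3 (mod 14), not 7.

Neither implication holds.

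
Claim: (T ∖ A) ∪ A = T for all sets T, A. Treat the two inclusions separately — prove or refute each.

(⊆) This inclusion fails. Take T = ∅, A = {1}; then 1 ∈ (T ∖ A) ∪ A but 1 ∉ T.

(⊇) Let x ∈ T. Then either x ∈ T and x ∉ A; or x ∈ T ∩ A. In each case x ∈ (T ∖ A) ∪ A, so T ⊆ (T ∖ A) ∪ A.

The sets are not equal: only the reverse inclusion holds.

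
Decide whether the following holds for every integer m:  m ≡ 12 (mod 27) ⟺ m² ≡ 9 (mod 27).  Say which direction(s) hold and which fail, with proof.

Forward direction. Suppose m ≡ 12 (mod 27). Write m = 27j + 12. Then (27j + 12)² = 729j² + 648j + 144 = 27(27j² + 24j + 5) + 9, so m² ≡ 9 (mod 27).

Converse. This fails: take m = 3. Then 3² = 9 ≡ 9 (mod 27), yet 3 ≡ 3 (mod 27), not 12.

(⇒) holds; (⇐) fails.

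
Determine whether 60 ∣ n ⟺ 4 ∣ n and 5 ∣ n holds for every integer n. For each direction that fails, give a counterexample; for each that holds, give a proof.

Not equivalent: only (⇒) holds.

(→) If 60 ∣ n, write n = 60q. Since 60 = 15·4, n = 4·(15q), so 4 ∣ n; and since 60 = 12·5, n = 5·(12q), so 5 ∣ n.

(←) This fails: take n = 20. Both 4 ∣ 20 and 5 ∣ 20, yet 20 is not a multiple of 60 (since 20 = 0·60 + 20), so 60 ∤ 20.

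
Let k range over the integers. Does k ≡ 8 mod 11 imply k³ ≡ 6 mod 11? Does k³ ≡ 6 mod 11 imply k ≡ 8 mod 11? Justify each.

Both directions hold; the statement is true.

(⇒) Suppose k ≡ 8 mod 11. Write k = 11j + 8. Then (11j + 8)³ = 1331j³ + 2904j² + 2112j + 512 = 11(121j³ + 264j² + 192j + 46) + 6, so k³ ≡ 6 (mod 11).

(⇐) Conversely, suppose k³ ≡ 6 (mod 11). The only residue r in {0, …, 10} with r³ ≡ 6 (mod 11) is r = 8, so k ≡ 8 (mod 11).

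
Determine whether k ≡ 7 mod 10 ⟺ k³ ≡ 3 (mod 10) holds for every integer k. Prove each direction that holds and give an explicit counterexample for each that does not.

Both directions hold.

(⟸) For the converse, argue contrapositively. If k ≢ 7 (mod 10), then k is congruent to one of 0, 1, 2, 3, 4, 5, 6, 8, 9 modulo 10, and these give k³ ≡ 0, 1, 8, 7, 4, 5, 6, 2, 9 respectively — never 3.

(⟹) Suppose k ≡ 7 mod 10. Write k = 10j + 7. Then (10j + 7)³ = 1000j³ + 2100j² + 1470j + 343 = 10(100j³ + 210j² + 147j + 34) + 3, so k³ ≡ 3 (mod 10).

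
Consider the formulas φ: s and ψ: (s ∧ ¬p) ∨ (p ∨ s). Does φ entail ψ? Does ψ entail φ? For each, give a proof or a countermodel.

Only the forward implication holds.

(→) Assume the antecedent. If s is true, (s ∧ ¬p) ∨ (p ∨ s) reduces to true regardless of the other variables. If s is false, the antecedent cannot hold. Either way (s ∧ ¬p) ∨ (p ∨ s) holds.

(←) This fails. Under s = F, p = T, the left side is false but the right side is true.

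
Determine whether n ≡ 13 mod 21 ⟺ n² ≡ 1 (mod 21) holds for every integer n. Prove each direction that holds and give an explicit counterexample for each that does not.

(⇒) Suppose n ≡ 13 mod 21. Write n = 21j + 13. Then (21j + 13)² = 441j² + 546j + 169 = 21(21j² + 26j + 8) + 1, so n² ≡ 1 (mod 21).

(⇐) This fails: take n = 1. Then 1² = 1 ≡ 1 (mod 21), yet 1 ≡ 1 (mod 21), not 13.

Only the forward direction holds.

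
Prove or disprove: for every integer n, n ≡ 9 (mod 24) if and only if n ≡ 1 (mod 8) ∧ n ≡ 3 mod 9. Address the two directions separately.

Forward direction. This fails: n = 9 gives 9 ≡ 9 (mod 24) but 9 ≡ 0 (mod 9), so the conjunction on the right does not hold.

Converse. If n ≡ 1 (mod 8) and n ≡ 3 (mod 9), then by the Chinese remainder theorem n ≡ 57 (mod 72). Since 57 ≡ 9 (mod 24) and 24 ∣ 72, we get n ≡ 9 (mod 24).

(⇒) fails; (⇐) holds.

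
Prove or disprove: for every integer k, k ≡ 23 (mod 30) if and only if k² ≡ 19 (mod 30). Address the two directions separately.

(⇒) holds; (⇐) fails.

(→) Suppose k ≡ 23 (mod 30). Write k = 30j + 23. Then (30j + 23)² = 900j² + 1380j + 529 = 30(30j² + 46j + 17) + 19, so k² ≡ 19 (mod 30).

(←) This fails: take k = 7. Then 7² = 49 ≡ 19 (mod 30), yet 7 ≡ 7 (mod 30), not 23.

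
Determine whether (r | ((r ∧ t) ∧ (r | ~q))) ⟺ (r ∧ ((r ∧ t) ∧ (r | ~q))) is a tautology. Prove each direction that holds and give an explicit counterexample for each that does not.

(→) This fails. Under q = F, r = T, t = F, the left side is true but the right side is false.

(←) Assume the antecedent. If q is true, the antecedent forces (q = T, r = T, t = T), and r | ((r ∧ t) ∧ (r | ~q)) holds there. If q is false, the antecedent forces (q = F, r = T, t = T), and r | ((r ∧ t) ∧ (r | ~q)) holds there. Either way r | ((r ∧ t) ∧ (r | ~q)) holds.

Not equivalent: only (⇐) holds.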